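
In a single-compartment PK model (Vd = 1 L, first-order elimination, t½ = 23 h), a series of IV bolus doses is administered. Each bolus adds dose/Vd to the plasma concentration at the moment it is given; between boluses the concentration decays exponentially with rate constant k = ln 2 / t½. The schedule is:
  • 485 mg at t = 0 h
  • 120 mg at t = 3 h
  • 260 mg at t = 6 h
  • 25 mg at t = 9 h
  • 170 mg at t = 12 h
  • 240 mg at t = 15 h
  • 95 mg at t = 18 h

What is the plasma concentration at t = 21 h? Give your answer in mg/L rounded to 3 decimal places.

926.883 mg/L

k = ln 2 / 23 = 0.03014 per h
Dose 1 (485 mg at t=0 h): 485·exp(−0.03014·21) = 257.566 mg/L
Dose 2 (120 mg at t=3 h): 120·exp(−0.03014·18) = 69.758 mg/L
Dose 3 (260 mg at t=6 h): 260·exp(−0.03014·15) = 165.443 mg/L
Dose 4 (25 mg at t=9 h): 25·exp(−0.03014·12) = 17.413 mg/L
Dose 5 (170 mg at t=12 h): 170·exp(−0.03014·9) = 129.615 mg/L
Dose 6 (240 mg at t=15 h): 240·exp(−0.03014·6) = 200.300 mg/L
Dose 7 (95 mg at t=18 h): 95·exp(−0.03014·3) = 86.788 mg/L
C(21) = 257.566 + 69.758 + 165.443 + 17.413 + 129.615 + 200.300 + 86.788 = 926.883 mg/L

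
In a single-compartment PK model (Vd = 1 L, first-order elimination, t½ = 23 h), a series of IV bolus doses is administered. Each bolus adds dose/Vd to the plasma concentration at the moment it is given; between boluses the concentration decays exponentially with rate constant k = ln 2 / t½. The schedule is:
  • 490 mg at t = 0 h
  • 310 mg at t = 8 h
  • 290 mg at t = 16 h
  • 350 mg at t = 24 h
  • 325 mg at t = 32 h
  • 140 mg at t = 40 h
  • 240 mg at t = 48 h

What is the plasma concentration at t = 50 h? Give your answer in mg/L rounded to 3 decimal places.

k = ln 2 / 23 = 0.03014 per h
Dose 1 (490 mg at t=0 h): 490·exp(−0.03014·50) = 108.588 mg/L
Dose 2 (310 mg at t=8 h): 310·exp(−0.03014·42) = 87.429 mg/L
Dose 3 (290 mg at t=16 h): 290·exp(−0.03014·34) = 104.087 mg/L
Dose 4 (350 mg at t=24 h): 350·exp(−0.03014·26) = 159.872 mg/L
Dose 5 (325 mg at t=32 h): 325·exp(−0.03014·18) = 188.927 mg/L
Dose 6 (140 mg at t=40 h): 140·exp(−0.03014·10) = 103.573 mg/L
Dose 7 (240 mg at t=48 h): 240·exp(−0.03014·2) = 225.962 mg/L
C(50) = 108.588 + 87.429 + 104.087 + 159.872 + 188.927 + 103.573 + 225.962 = 978.438 mg/L

978.438 mg/L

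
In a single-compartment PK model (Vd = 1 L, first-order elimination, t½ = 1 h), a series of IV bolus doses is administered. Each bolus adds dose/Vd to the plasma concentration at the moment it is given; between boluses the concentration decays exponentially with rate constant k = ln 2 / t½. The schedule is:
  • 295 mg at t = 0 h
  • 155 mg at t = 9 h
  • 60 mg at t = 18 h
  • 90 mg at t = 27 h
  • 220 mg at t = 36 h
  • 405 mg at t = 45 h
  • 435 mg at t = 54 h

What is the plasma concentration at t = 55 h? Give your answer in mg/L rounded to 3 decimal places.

217.896 mg/L

k = ln 2 / 1 = 0.69315 per h
Dose 1 (295 mg at t=0 h): 295·exp(−0.69315·55) = 0.000 mg/L
Dose 2 (155 mg at t=9 h): 155·exp(−0.69315·46) = 0.000 mg/L
Dose 3 (60 mg at t=18 h): 60·exp(−0.69315·37) = 0.000 mg/L
Dose 4 (90 mg at t=27 h): 90·exp(−0.69315·28) = 0.000 mg/L
Dose 5 (220 mg at t=36 h): 220·exp(−0.69315·19) = 0.000 mg/L
Dose 6 (405 mg at t=45 h): 405·exp(−0.69315·10) = 0.396 mg/L
Dose 7 (435 mg at t=54 h): 435·exp(−0.69315·1) = 217.500 mg/L
C(55) = 0.000 + 0.000 + 0.000 + 0.000 + 0.000 + 0.396 + 217.500 = 217.896 mg/L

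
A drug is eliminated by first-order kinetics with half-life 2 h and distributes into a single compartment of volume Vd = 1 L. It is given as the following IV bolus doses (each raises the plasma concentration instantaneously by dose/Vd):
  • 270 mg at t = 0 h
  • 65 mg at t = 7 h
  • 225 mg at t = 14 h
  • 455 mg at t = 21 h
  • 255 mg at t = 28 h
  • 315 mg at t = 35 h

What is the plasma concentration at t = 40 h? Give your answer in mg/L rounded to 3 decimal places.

k = ln 2 / 2 = 0.34657 per h
Dose 1 (270 mg at t=0 h): 270·exp(−0.34657·40) = 0.000 mg/L
Dose 2 (65 mg at t=7 h): 65·exp(−0.34657·33) = 0.001 mg/L
Dose 3 (225 mg at t=14 h): 225·exp(−0.34657·26) = 0.027 mg/L
Dose 4 (455 mg at t=21 h): 455·exp(−0.34657·19) = 0.628 mg/L
Dose 5 (255 mg at t=28 h): 255·exp(−0.34657·12) = 3.984 mg/L
Dose 6 (315 mg at t=35 h): 315·exp(−0.34657·5) = 55.685 mg/L
C(40) = 0.000 + 0.001 + 0.027 + 0.628 + 3.984 + 55.685 = 60.326 mg/L

60.326 mg/L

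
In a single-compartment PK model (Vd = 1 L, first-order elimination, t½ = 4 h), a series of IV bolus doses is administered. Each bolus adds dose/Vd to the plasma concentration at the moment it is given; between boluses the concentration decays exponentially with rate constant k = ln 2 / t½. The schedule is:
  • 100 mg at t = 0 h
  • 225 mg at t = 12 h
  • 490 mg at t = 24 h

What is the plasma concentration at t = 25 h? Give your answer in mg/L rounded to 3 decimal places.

437.003 mg/L

k = ln 2 / 4 = 0.17329 per h
Dose 1 (100 mg at t=0 h): 100·exp(−0.17329·25) = 1.314 mg/L
Dose 2 (225 mg at t=12 h): 225·exp(−0.17329·13) = 23.650 mg/L
Dose 3 (490 mg at t=24 h): 490·exp(−0.17329·1) = 412.039 mg/L
C(25) = 1.314 + 23.650 + 412.039 = 437.003 mg/L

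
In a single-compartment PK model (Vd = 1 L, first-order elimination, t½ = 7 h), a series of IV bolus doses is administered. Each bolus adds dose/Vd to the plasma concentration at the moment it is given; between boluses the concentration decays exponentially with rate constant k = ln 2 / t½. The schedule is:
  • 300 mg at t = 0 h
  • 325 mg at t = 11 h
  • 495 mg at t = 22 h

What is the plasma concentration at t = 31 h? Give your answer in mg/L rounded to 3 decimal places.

k = ln 2 / 7 = 0.09902 per h
Dose 1 (300 mg at t=0 h): 300·exp(−0.09902·31) = 13.931 mg/L
Dose 2 (325 mg at t=11 h): 325·exp(−0.09902·20) = 44.854 mg/L
Dose 3 (495 mg at t=22 h): 495·exp(−0.09902·9) = 203.033 mg/L
C(31) = 13.931 + 44.854 + 203.033 = 261.818 mg/L

261.818 mg/L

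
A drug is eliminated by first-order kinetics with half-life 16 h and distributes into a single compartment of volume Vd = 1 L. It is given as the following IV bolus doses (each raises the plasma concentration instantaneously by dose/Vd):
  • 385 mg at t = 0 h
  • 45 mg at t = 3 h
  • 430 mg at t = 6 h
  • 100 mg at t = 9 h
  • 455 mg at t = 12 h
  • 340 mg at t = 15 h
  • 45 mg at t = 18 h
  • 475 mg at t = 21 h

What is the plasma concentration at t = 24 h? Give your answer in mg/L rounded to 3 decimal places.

1356.183 mg/L

k = ln 2 / 16 = 0.04332 per h
Dose 1 (385 mg at t=0 h): 385·exp(−0.04332·24) = 136.118 mg/L
Dose 2 (45 mg at t=3 h): 45·exp(−0.04332·21) = 18.118 mg/L
Dose 3 (430 mg at t=6 h): 430·exp(−0.04332·18) = 197.156 mg/L
Dose 4 (100 mg at t=9 h): 100·exp(−0.04332·15) = 52.214 mg/L
Dose 5 (455 mg at t=12 h): 455·exp(−0.04332·12) = 270.545 mg/L
Dose 6 (340 mg at t=15 h): 340·exp(−0.04332·9) = 230.223 mg/L
Dose 7 (45 mg at t=18 h): 45·exp(−0.04332·6) = 34.700 mg/L
Dose 8 (475 mg at t=21 h): 475·exp(−0.04332·3) = 417.110 mg/L
C(24) = 136.118 + 18.118 + 197.156 + 52.214 + 270.545 + 230.223 + 34.700 + 417.110 = 1356.183 mg/L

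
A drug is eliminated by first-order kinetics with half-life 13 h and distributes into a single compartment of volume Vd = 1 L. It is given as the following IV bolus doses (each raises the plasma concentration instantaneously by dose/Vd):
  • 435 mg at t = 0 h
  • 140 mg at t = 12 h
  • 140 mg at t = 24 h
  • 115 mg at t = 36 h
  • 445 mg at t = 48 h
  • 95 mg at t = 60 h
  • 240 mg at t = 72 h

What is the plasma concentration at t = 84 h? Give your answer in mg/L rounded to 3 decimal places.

k = ln 2 / 13 = 0.05332 per h
Dose 1 (435 mg at t=0 h): 435·exp(−0.05332·84) = 4.936 mg/L
Dose 2 (140 mg at t=12 h): 140·exp(−0.05332·72) = 3.012 mg/L
Dose 3 (140 mg at t=24 h): 140·exp(−0.05332·60) = 5.712 mg/L
Dose 4 (115 mg at t=36 h): 115·exp(−0.05332·48) = 8.896 mg/L
Dose 5 (445 mg at t=48 h): 445·exp(−0.05332·36) = 65.274 mg/L
Dose 6 (95 mg at t=60 h): 95·exp(−0.05332·24) = 26.423 mg/L
Dose 7 (240 mg at t=72 h): 240·exp(−0.05332·12) = 126.572 mg/L
C(84) = 4.936 + 3.012 + 5.712 + 8.896 + 65.274 + 26.423 + 126.572 = 240.824 mg/L

240.824 mg/L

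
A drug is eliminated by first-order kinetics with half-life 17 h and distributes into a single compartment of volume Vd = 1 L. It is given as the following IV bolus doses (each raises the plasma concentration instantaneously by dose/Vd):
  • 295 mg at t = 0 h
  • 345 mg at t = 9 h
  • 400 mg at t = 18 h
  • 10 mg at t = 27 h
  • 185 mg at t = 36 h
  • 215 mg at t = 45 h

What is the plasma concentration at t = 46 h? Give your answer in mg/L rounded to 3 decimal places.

583.322 mg/L

k = ln 2 / 17 = 0.04077 per h
Dose 1 (295 mg at t=0 h): 295·exp(−0.04077·46) = 45.214 mg/L
Dose 2 (345 mg at t=9 h): 345·exp(−0.04077·37) = 76.320 mg/L
Dose 3 (400 mg at t=18 h): 400·exp(−0.04077·28) = 127.716 mg/L
Dose 4 (10 mg at t=27 h): 10·exp(−0.04077·19) = 4.608 mg/L
Dose 5 (185 mg at t=36 h): 185·exp(−0.04077·10) = 123.054 mg/L
Dose 6 (215 mg at t=45 h): 215·exp(−0.04077·1) = 206.410 mg/L
C(46) = 45.214 + 76.320 + 127.716 + 4.608 + 123.054 + 206.410 = 583.322 mg/L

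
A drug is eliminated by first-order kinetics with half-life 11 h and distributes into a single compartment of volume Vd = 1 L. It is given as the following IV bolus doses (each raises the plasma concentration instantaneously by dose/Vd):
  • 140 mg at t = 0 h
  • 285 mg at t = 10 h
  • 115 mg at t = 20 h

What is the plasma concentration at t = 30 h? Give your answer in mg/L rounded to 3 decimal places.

163.201 mg/L

k = ln 2 / 11 = 0.06301 per h
Dose 1 (140 mg at t=0 h): 140·exp(−0.06301·30) = 21.142 mg/L
Dose 2 (285 mg at t=10 h): 285·exp(−0.06301·20) = 80.820 mg/L
Dose 3 (115 mg at t=20 h): 115·exp(−0.06301·10) = 61.240 mg/L
C(30) = 21.142 + 80.820 + 61.240 = 163.201 mg/L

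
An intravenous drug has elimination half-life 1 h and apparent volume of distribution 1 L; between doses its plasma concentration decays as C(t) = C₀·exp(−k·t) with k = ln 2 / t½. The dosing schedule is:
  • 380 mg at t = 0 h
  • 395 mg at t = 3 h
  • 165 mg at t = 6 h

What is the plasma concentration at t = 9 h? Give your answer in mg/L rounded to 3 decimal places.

27.539 mg/L

k = ln 2 / 1 = 0.69315 per h
Dose 1 (380 mg at t=0 h): 380·exp(−0.69315·9) = 0.742 mg/L
Dose 2 (395 mg at t=3 h): 395·exp(−0.69315·6) = 6.172 mg/L
Dose 3 (165 mg at t=6 h): 165·exp(−0.69315·3) = 20.625 mg/L
C(9) = 0.742 + 6.172 + 20.625 = 27.539 mg/L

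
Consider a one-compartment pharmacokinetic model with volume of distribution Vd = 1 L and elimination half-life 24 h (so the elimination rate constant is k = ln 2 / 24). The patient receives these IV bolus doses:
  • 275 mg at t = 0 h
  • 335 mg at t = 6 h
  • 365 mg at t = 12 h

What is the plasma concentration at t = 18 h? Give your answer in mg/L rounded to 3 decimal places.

707.324 mg/L

k = ln 2 / 24 = 0.02888 per h
Dose 1 (275 mg at t=0 h): 275·exp(−0.02888·18) = 163.516 mg/L
Dose 2 (335 mg at t=6 h): 335·exp(−0.02888·12) = 236.881 mg/L
Dose 3 (365 mg at t=12 h): 365·exp(−0.02888·6) = 306.927 mg/L
C(18) = 163.516 + 236.881 + 306.927 = 707.324 mg/L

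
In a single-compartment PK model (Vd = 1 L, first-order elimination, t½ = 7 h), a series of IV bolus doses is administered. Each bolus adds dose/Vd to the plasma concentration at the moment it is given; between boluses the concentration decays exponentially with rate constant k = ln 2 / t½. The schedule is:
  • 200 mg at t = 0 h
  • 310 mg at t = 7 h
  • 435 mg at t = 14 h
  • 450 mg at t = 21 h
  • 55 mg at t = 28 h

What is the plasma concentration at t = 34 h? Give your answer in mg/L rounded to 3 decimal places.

k = ln 2 / 7 = 0.09902 per h
Dose 1 (200 mg at t=0 h): 200·exp(−0.09902·34) = 6.901 mg/L
Dose 2 (310 mg at t=7 h): 310·exp(−0.09902·27) = 21.392 mg/L
Dose 3 (435 mg at t=14 h): 435·exp(−0.09902·20) = 60.035 mg/L
Dose 4 (450 mg at t=21 h): 450·exp(−0.09902·13) = 124.210 mg/L
Dose 5 (55 mg at t=28 h): 55·exp(−0.09902·6) = 30.362 mg/L
C(34) = 6.901 + 21.392 + 60.035 + 124.210 + 30.362 = 242.900 mg/L

242.900 mg/L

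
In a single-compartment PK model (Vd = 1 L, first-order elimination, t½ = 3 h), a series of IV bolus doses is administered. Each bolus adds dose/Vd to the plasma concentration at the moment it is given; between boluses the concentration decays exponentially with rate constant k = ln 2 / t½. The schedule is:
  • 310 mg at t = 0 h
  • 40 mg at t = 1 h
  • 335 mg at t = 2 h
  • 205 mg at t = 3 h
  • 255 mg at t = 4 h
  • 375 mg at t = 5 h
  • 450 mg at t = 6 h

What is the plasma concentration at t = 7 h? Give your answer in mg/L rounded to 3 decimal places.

979.285 mg/L

k = ln 2 / 3 = 0.23105 per h
Dose 1 (310 mg at t=0 h): 310·exp(−0.23105·7) = 61.512 mg/L
Dose 2 (40 mg at t=1 h): 40·exp(−0.23105·6) = 10.000 mg/L
Dose 3 (335 mg at t=2 h): 335·exp(−0.23105·5) = 105.518 mg/L
Dose 4 (205 mg at t=3 h): 205·exp(−0.23105·4) = 81.354 mg/L
Dose 5 (255 mg at t=4 h): 255·exp(−0.23105·3) = 127.500 mg/L
Dose 6 (375 mg at t=5 h): 375·exp(−0.23105·2) = 236.235 mg/L
Dose 7 (450 mg at t=6 h): 450·exp(−0.23105·1) = 357.165 mg/L
C(7) = 61.512 + 10.000 + 105.518 + 81.354 + 127.500 + 236.235 + 357.165 = 979.285 mg/L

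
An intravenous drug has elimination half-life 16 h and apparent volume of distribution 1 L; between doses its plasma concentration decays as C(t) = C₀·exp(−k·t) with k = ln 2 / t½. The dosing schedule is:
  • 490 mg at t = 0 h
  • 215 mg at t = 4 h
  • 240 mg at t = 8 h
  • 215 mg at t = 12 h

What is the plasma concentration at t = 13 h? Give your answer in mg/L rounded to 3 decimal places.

k = ln 2 / 16 = 0.04332 per h
Dose 1 (490 mg at t=0 h): 490·exp(−0.04332·13) = 279.003 mg/L
Dose 2 (215 mg at t=4 h): 215·exp(−0.04332·9) = 145.582 mg/L
Dose 3 (240 mg at t=8 h): 240·exp(−0.04332·5) = 193.259 mg/L
Dose 4 (215 mg at t=12 h): 215·exp(−0.04332·1) = 205.885 mg/L
C(13) = 279.003 + 145.582 + 193.259 + 205.885 = 823.729 mg/L

823.729 mg/L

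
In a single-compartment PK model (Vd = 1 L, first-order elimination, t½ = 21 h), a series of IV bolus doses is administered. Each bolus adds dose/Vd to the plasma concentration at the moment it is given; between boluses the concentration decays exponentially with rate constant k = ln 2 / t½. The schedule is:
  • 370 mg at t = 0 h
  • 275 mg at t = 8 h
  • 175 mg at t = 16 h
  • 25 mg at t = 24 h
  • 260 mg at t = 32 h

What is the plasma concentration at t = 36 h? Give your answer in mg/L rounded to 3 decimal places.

556.995 mg/L

k = ln 2 / 21 = 0.03301 per h
Dose 1 (370 mg at t=0 h): 370·exp(−0.03301·36) = 112.759 mg/L
Dose 2 (275 mg at t=8 h): 275·exp(−0.03301·28) = 109.134 mg/L
Dose 3 (175 mg at t=16 h): 175·exp(−0.03301·20) = 90.436 mg/L
Dose 4 (25 mg at t=24 h): 25·exp(−0.03301·12) = 16.824 mg/L
Dose 5 (260 mg at t=32 h): 260·exp(−0.03301·4) = 227.842 mg/L
C(36) = 112.759 + 109.134 + 90.436 + 16.824 + 227.842 = 556.995 mg/L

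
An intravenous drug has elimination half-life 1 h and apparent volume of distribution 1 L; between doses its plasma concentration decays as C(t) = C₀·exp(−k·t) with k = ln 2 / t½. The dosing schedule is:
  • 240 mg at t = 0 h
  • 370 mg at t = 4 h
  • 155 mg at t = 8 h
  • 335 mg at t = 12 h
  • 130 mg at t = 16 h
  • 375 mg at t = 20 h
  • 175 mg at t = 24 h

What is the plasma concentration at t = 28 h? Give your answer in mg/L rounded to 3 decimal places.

k = ln 2 / 1 = 0.69315 per h
Dose 1 (240 mg at t=0 h): 240·exp(−0.69315·28) = 0.000 mg/L
Dose 2 (370 mg at t=4 h): 370·exp(−0.69315·24) = 0.000 mg/L
Dose 3 (155 mg at t=8 h): 155·exp(−0.69315·20) = 0.000 mg/L
Dose 4 (335 mg at t=12 h): 335·exp(−0.69315·16) = 0.005 mg/L
Dose 5 (130 mg at t=16 h): 130·exp(−0.69315·12) = 0.032 mg/L
Dose 6 (375 mg at t=20 h): 375·exp(−0.69315·8) = 1.465 mg/L
Dose 7 (175 mg at t=24 h): 175·exp(−0.69315·4) = 10.938 mg/L
C(28) = 0.000 + 0.000 + 0.000 + 0.005 + 0.032 + 1.465 + 10.938 = 12.439 mg/L

12.439 mg/L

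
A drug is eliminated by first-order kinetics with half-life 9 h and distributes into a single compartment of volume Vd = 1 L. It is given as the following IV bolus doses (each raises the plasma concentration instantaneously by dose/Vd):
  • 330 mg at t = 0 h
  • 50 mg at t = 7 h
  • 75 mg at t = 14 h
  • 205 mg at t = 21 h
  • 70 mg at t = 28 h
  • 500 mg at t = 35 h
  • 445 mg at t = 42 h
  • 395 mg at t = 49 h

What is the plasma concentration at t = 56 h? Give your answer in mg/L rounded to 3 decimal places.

k = ln 2 / 9 = 0.07702 per h
Dose 1 (330 mg at t=0 h): 330·exp(−0.07702·56) = 4.420 mg/L
Dose 2 (50 mg at t=7 h): 50·exp(−0.07702·49) = 1.148 mg/L
Dose 3 (75 mg at t=14 h): 75·exp(−0.07702·42) = 2.953 mg/L
Dose 4 (205 mg at t=21 h): 205·exp(−0.07702·35) = 13.838 mg/L
Dose 5 (70 mg at t=28 h): 70·exp(−0.07702·28) = 8.101 mg/L
Dose 6 (500 mg at t=35 h): 500·exp(−0.07702·21) = 99.213 mg/L
Dose 7 (445 mg at t=42 h): 445·exp(−0.07702·14) = 151.388 mg/L
Dose 8 (395 mg at t=49 h): 395·exp(−0.07702·7) = 230.389 mg/L
C(56) = 4.420 + 1.148 + 2.953 + 13.838 + 8.101 + 99.213 + 151.388 + 230.389 = 511.451 mg/L

511.451 mg/L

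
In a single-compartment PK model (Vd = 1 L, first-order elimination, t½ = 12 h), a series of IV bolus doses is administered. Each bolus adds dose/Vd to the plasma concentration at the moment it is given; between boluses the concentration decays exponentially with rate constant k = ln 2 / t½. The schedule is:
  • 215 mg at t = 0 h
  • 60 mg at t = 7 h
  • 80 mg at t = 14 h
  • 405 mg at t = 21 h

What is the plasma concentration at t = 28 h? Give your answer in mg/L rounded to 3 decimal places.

k = ln 2 / 12 = 0.05776 per h
Dose 1 (215 mg at t=0 h): 215·exp(−0.05776·28) = 42.661 mg/L
Dose 2 (60 mg at t=7 h): 60·exp(−0.05776·21) = 17.838 mg/L
Dose 3 (80 mg at t=14 h): 80·exp(−0.05776·14) = 35.636 mg/L
Dose 4 (405 mg at t=21 h): 405·exp(−0.05776·7) = 270.305 mg/L
C(28) = 42.661 + 17.838 + 35.636 + 270.305 = 366.441 mg/L

366.441 mg/L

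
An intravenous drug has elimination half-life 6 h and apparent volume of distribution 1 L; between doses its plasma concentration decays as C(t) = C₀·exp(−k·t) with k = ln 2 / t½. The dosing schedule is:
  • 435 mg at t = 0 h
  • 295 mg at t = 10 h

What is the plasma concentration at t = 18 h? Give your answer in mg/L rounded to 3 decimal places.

k = ln 2 / 6 = 0.11552 per h
Dose 1 (435 mg at t=0 h): 435·exp(−0.11552·18) = 54.375 mg/L
Dose 2 (295 mg at t=10 h): 295·exp(−0.11552·8) = 117.071 mg/L
C(18) = 54.375 + 117.071 = 171.446 mg/L

171.446 mg/L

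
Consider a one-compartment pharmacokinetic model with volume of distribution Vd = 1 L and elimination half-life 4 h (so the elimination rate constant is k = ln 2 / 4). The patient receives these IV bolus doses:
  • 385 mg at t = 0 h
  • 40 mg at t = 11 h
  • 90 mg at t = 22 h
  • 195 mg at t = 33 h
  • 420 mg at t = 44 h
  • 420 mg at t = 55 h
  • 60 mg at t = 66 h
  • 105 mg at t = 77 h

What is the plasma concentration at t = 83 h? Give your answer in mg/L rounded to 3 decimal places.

k = ln 2 / 4 = 0.17329 per h
Dose 1 (385 mg at t=0 h): 385·exp(−0.17329·83) = 0.000 mg/L
Dose 2 (40 mg at t=11 h): 40·exp(−0.17329·72) = 0.000 mg/L
Dose 3 (90 mg at t=22 h): 90·exp(−0.17329·61) = 0.002 mg/L
Dose 4 (195 mg at t=33 h): 195·exp(−0.17329·50) = 0.034 mg/L
Dose 5 (420 mg at t=44 h): 420·exp(−0.17329·39) = 0.488 mg/L
Dose 6 (420 mg at t=55 h): 420·exp(−0.17329·28) = 3.281 mg/L
Dose 7 (60 mg at t=66 h): 60·exp(−0.17329·17) = 3.153 mg/L
Dose 8 (105 mg at t=77 h): 105·exp(−0.17329·6) = 37.123 mg/L
C(83) = 0.000 + 0.000 + 0.002 + 0.034 + 0.488 + 3.281 + 3.153 + 37.123 = 44.082 mg/L

44.082 mg/L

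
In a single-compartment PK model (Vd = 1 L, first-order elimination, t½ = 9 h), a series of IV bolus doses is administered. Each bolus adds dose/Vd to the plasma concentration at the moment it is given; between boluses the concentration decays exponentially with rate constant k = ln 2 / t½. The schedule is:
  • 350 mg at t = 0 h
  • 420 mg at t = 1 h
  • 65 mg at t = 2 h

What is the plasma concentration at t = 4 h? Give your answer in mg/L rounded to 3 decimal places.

646.279 mg/L

k = ln 2 / 9 = 0.07702 per h
Dose 1 (350 mg at t=0 h): 350·exp(−0.07702·4) = 257.204 mg/L
Dose 2 (420 mg at t=1 h): 420·exp(−0.07702·3) = 333.354 mg/L
Dose 3 (65 mg at t=2 h): 65·exp(−0.07702·2) = 55.721 mg/L
C(4) = 257.204 + 333.354 + 55.721 = 646.279 mg/L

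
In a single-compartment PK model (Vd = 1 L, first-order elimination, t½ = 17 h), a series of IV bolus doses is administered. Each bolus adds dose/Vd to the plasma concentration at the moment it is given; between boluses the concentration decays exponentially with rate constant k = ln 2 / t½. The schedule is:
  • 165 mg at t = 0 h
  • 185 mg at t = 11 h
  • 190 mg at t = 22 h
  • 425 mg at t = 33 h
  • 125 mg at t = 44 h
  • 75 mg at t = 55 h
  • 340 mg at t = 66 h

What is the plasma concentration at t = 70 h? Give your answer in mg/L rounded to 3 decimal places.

k = ln 2 / 17 = 0.04077 per h
Dose 1 (165 mg at t=0 h): 165·exp(−0.04077·70) = 9.505 mg/L
Dose 2 (185 mg at t=11 h): 185·exp(−0.04077·59) = 16.689 mg/L
Dose 3 (190 mg at t=22 h): 190·exp(−0.04077·48) = 26.840 mg/L
Dose 4 (425 mg at t=33 h): 425·exp(−0.04077·37) = 94.017 mg/L
Dose 5 (125 mg at t=44 h): 125·exp(−0.04077·26) = 43.302 mg/L
Dose 6 (75 mg at t=55 h): 75·exp(−0.04077·15) = 40.686 mg/L
Dose 7 (340 mg at t=66 h): 340·exp(−0.04077·4) = 288.834 mg/L
C(70) = 9.505 + 16.689 + 26.840 + 94.017 + 43.302 + 40.686 + 288.834 = 519.873 mg/L

519.873 mg/L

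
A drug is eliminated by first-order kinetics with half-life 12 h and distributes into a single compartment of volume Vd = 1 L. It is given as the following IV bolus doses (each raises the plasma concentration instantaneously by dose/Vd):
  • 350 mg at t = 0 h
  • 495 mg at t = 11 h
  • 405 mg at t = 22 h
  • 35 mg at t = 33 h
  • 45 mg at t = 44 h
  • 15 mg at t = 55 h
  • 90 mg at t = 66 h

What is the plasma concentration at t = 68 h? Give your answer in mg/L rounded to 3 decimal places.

156.843 mg/L

k = ln 2 / 12 = 0.05776 per h
Dose 1 (350 mg at t=0 h): 350·exp(−0.05776·68) = 6.890 mg/L
Dose 2 (495 mg at t=11 h): 495·exp(−0.05776·57) = 18.396 mg/L
Dose 3 (405 mg at t=22 h): 405·exp(−0.05776·46) = 28.412 mg/L
Dose 4 (35 mg at t=33 h): 35·exp(−0.05776·35) = 4.635 mg/L
Dose 5 (45 mg at t=44 h): 45·exp(−0.05776·24) = 11.250 mg/L
Dose 6 (15 mg at t=55 h): 15·exp(−0.05776·13) = 7.079 mg/L
Dose 7 (90 mg at t=66 h): 90·exp(−0.05776·2) = 80.181 mg/L
C(68) = 6.890 + 18.396 + 28.412 + 4.635 + 11.250 + 7.079 + 80.181 = 156.843 mg/L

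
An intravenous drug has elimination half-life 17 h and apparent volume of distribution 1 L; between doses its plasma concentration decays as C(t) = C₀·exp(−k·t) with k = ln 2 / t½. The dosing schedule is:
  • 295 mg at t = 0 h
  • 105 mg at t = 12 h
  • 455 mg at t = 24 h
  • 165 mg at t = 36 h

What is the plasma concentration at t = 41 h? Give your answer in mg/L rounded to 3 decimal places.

k = ln 2 / 17 = 0.04077 per h
Dose 1 (295 mg at t=0 h): 295·exp(−0.04077·41) = 55.438 mg/L
Dose 2 (105 mg at t=12 h): 105·exp(−0.04077·29) = 32.186 mg/L
Dose 3 (455 mg at t=24 h): 455·exp(−0.04077·17) = 227.500 mg/L
Dose 4 (165 mg at t=36 h): 165·exp(−0.04077·5) = 134.569 mg/L
C(41) = 55.438 + 32.186 + 227.500 + 134.569 = 449.693 mg/L

449.693 mg/L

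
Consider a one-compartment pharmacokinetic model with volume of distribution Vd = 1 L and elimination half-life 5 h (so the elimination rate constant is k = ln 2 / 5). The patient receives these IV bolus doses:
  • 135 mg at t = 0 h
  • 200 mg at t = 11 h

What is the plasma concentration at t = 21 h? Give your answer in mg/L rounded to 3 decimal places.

k = ln 2 / 5 = 0.13863 per h
Dose 1 (135 mg at t=0 h): 135·exp(−0.13863·21) = 7.345 mg/L
Dose 2 (200 mg at t=11 h): 200·exp(−0.13863·10) = 50.000 mg/L
C(21) = 7.345 + 50.000 = 57.345 mg/L

57.345 mg/L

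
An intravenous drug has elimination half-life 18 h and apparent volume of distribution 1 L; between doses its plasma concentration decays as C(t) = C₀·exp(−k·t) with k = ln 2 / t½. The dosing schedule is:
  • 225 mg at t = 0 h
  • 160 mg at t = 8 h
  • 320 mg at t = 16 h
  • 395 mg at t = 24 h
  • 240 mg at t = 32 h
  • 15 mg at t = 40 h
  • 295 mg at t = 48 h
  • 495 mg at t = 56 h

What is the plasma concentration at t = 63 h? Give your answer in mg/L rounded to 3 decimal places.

802.013 mg/L

k = ln 2 / 18 = 0.03851 per h
Dose 1 (225 mg at t=0 h): 225·exp(−0.03851·63) = 19.887 mg/L
Dose 2 (160 mg at t=8 h): 160·exp(−0.03851·55) = 19.244 mg/L
Dose 3 (320 mg at t=16 h): 320·exp(−0.03851·47) = 52.375 mg/L
Dose 4 (395 mg at t=24 h): 395·exp(−0.03851·39) = 87.976 mg/L
Dose 5 (240 mg at t=32 h): 240·exp(−0.03851·31) = 72.740 mg/L
Dose 6 (15 mg at t=40 h): 15·exp(−0.03851·23) = 6.186 mg/L
Dose 7 (295 mg at t=48 h): 295·exp(−0.03851·15) = 165.563 mg/L
Dose 8 (495 mg at t=56 h): 495·exp(−0.03851·7) = 378.040 mg/L
C(63) = 19.887 + 19.244 + 52.375 + 87.976 + 72.740 + 6.186 + 165.563 + 378.040 = 802.013 mg/L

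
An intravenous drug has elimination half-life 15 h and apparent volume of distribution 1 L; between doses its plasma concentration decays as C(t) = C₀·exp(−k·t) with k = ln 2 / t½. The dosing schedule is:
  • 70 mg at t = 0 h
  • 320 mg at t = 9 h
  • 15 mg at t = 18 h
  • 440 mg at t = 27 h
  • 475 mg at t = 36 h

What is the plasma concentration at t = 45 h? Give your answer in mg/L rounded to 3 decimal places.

k = ln 2 / 15 = 0.04621 per h
Dose 1 (70 mg at t=0 h): 70·exp(−0.04621·45) = 8.750 mg/L
Dose 2 (320 mg at t=9 h): 320·exp(−0.04621·36) = 60.629 mg/L
Dose 3 (15 mg at t=18 h): 15·exp(−0.04621·27) = 4.308 mg/L
Dose 4 (440 mg at t=27 h): 440·exp(−0.04621·18) = 191.521 mg/L
Dose 5 (475 mg at t=36 h): 475·exp(−0.04621·9) = 313.383 mg/L
C(45) = 8.750 + 60.629 + 4.308 + 191.521 + 313.383 = 578.591 mg/L

578.591 mg/L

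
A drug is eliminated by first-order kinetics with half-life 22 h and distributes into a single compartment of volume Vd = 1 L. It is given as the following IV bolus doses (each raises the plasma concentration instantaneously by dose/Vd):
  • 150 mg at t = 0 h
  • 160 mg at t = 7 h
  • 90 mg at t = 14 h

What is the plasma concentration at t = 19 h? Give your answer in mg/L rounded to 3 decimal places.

k = ln 2 / 22 = 0.03151 per h
Dose 1 (150 mg at t=0 h): 150·exp(−0.03151·19) = 82.435 mg/L
Dose 2 (160 mg at t=7 h): 160·exp(−0.03151·12) = 109.628 mg/L
Dose 3 (90 mg at t=14 h): 90·exp(−0.03151·5) = 76.882 mg/L
C(19) = 82.435 + 109.628 + 76.882 = 268.945 mg/L

268.945 mg/L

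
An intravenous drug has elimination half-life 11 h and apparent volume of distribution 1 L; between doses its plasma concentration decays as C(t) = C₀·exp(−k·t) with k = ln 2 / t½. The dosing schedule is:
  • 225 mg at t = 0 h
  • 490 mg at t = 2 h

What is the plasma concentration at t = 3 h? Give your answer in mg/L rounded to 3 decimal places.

k = ln 2 / 11 = 0.06301 per h
Dose 1 (225 mg at t=0 h): 225·exp(−0.06301·3) = 186.244 mg/L
Dose 2 (490 mg at t=2 h): 490·exp(−0.06301·1) = 460.076 mg/L
C(3) = 186.244 + 460.076 = 646.321 mg/L

646.321 mg/L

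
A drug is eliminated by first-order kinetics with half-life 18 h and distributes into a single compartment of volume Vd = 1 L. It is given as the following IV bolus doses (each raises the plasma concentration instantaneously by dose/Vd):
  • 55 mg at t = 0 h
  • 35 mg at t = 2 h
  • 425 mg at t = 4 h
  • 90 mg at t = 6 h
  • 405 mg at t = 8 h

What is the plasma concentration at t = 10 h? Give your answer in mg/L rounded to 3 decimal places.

852.596 mg/L

k = ln 2 / 18 = 0.03851 per h
Dose 1 (55 mg at t=0 h): 55·exp(−0.03851·10) = 37.422 mg/L
Dose 2 (35 mg at t=2 h): 35·exp(−0.03851·8) = 25.720 mg/L
Dose 3 (425 mg at t=4 h): 425·exp(−0.03851·6) = 337.323 mg/L
Dose 4 (90 mg at t=6 h): 90·exp(−0.03851·4) = 77.152 mg/L
Dose 5 (405 mg at t=8 h): 405·exp(−0.03851·2) = 374.979 mg/L
C(10) = 37.422 + 25.720 + 337.323 + 77.152 + 374.979 = 852.596 mg/L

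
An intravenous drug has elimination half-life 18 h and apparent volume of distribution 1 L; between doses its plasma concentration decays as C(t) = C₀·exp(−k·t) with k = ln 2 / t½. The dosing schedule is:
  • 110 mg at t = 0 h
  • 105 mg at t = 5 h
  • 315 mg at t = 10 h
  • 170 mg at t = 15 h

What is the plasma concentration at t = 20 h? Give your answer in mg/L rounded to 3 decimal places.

464.403 mg/L

k = ln 2 / 18 = 0.03851 per h
Dose 1 (110 mg at t=0 h): 110·exp(−0.03851·20) = 50.923 mg/L
Dose 2 (105 mg at t=5 h): 105·exp(−0.03851·15) = 58.929 mg/L
Dose 3 (315 mg at t=10 h): 315·exp(−0.03851·10) = 214.324 mg/L
Dose 4 (170 mg at t=15 h): 170·exp(−0.03851·5) = 140.226 mg/L
C(20) = 50.923 + 58.929 + 214.324 + 140.226 = 464.403 mg/L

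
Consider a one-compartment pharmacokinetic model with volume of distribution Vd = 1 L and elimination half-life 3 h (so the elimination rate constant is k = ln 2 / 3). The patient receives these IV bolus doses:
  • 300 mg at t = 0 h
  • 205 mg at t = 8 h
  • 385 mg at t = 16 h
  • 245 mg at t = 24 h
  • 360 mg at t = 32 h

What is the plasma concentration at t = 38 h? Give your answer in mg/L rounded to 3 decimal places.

k = ln 2 / 3 = 0.23105 per h
Dose 1 (300 mg at t=0 h): 300·exp(−0.23105·38) = 0.046 mg/L
Dose 2 (205 mg at t=8 h): 205·exp(−0.23105·30) = 0.200 mg/L
Dose 3 (385 mg at t=16 h): 385·exp(−0.23105·22) = 2.387 mg/L
Dose 4 (245 mg at t=24 h): 245·exp(−0.23105·14) = 9.646 mg/L
Dose 5 (360 mg at t=32 h): 360·exp(−0.23105·6) = 90.000 mg/L
C(38) = 0.046 + 0.200 + 2.387 + 9.646 + 90.000 = 102.280 mg/L

102.280 mg/L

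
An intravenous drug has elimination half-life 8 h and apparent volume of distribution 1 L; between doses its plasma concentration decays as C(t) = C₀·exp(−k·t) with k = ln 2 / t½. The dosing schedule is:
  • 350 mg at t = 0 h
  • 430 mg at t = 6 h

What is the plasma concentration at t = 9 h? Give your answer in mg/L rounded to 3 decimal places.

k = ln 2 / 8 = 0.08664 per h
Dose 1 (350 mg at t=0 h): 350·exp(−0.08664·9) = 160.476 mg/L
Dose 2 (430 mg at t=6 h): 430·exp(−0.08664·3) = 331.575 mg/L
C(9) = 160.476 + 331.575 = 492.051 mg/L

492.051 mg/L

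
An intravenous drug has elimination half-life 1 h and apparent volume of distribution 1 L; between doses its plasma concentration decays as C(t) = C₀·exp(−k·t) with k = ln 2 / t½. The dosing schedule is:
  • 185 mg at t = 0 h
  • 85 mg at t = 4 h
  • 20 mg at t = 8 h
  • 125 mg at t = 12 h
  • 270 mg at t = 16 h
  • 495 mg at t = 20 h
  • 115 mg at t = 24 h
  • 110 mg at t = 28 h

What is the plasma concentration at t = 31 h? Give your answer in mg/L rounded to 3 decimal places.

k = ln 2 / 1 = 0.69315 per h
Dose 1 (185 mg at t=0 h): 185·exp(−0.69315·31) = 0.000 mg/L
Dose 2 (85 mg at t=4 h): 85·exp(−0.69315·27) = 0.000 mg/L
Dose 3 (20 mg at t=8 h): 20·exp(−0.69315·23) = 0.000 mg/L
Dose 4 (125 mg at t=12 h): 125·exp(−0.69315·19) = 0.000 mg/L
Dose 5 (270 mg at t=16 h): 270·exp(−0.69315·15) = 0.008 mg/L
Dose 6 (495 mg at t=20 h): 495·exp(−0.69315·11) = 0.242 mg/L
Dose 7 (115 mg at t=24 h): 115·exp(−0.69315·7) = 0.898 mg/L
Dose 8 (110 mg at t=28 h): 110·exp(−0.69315·3) = 13.750 mg/L
C(31) = 0.000 + 0.000 + 0.000 + 0.000 + 0.008 + 0.242 + 0.898 + 13.750 = 14.899 mg/L

14.899 mg/L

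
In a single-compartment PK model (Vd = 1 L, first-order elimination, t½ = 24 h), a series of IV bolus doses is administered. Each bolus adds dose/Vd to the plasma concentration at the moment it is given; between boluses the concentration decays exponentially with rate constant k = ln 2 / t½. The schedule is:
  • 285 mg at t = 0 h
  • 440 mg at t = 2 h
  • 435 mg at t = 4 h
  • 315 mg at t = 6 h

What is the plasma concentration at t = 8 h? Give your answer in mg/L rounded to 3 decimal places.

1281.060 mg/L

k = ln 2 / 24 = 0.02888 per h
Dose 1 (285 mg at t=0 h): 285·exp(−0.02888·8) = 226.205 mg/L
Dose 2 (440 mg at t=2 h): 440·exp(−0.02888·6) = 369.994 mg/L
Dose 3 (435 mg at t=4 h): 435·exp(−0.02888·4) = 387.541 mg/L
Dose 4 (315 mg at t=6 h): 315·exp(−0.02888·2) = 297.320 mg/L
C(8) = 226.205 + 369.994 + 387.541 + 297.320 = 1281.060 mg/L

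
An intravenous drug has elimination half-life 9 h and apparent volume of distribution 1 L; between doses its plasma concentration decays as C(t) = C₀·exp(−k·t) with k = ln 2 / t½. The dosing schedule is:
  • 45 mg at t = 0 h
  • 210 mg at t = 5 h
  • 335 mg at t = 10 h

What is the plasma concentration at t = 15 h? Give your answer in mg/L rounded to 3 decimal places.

k = ln 2 / 9 = 0.07702 per h
Dose 1 (45 mg at t=0 h): 45·exp(−0.07702·15) = 14.174 mg/L
Dose 2 (210 mg at t=5 h): 210·exp(−0.07702·10) = 97.217 mg/L
Dose 3 (335 mg at t=10 h): 335·exp(−0.07702·5) = 227.932 mg/L
C(15) = 14.174 + 97.217 + 227.932 = 339.323 mg/L

339.323 mg/L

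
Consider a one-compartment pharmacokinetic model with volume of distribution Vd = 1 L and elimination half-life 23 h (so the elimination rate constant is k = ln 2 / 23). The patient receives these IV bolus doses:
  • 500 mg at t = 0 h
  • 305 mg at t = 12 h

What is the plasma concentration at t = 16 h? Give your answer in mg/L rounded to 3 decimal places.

579.078 mg/L

k = ln 2 / 23 = 0.03014 per h
Dose 1 (500 mg at t=0 h): 500·exp(−0.03014·16) = 308.715 mg/L
Dose 2 (305 mg at t=12 h): 305·exp(−0.03014·4) = 270.363 mg/L
C(16) = 308.715 + 270.363 = 579.078 mg/L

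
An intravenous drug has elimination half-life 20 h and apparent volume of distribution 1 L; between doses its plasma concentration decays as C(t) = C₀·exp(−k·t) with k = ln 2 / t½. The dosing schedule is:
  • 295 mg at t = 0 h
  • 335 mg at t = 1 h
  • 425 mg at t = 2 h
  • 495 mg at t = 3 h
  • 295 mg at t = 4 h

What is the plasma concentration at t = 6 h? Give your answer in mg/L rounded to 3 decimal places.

1612.662 mg/L

k = ln 2 / 20 = 0.03466 per h
Dose 1 (295 mg at t=0 h): 295·exp(−0.03466·6) = 239.614 mg/L
Dose 2 (335 mg at t=1 h): 335·exp(−0.03466·5) = 281.700 mg/L
Dose 3 (425 mg at t=2 h): 425·exp(−0.03466·4) = 369.984 mg/L
Dose 4 (495 mg at t=3 h): 495·exp(−0.03466·3) = 446.119 mg/L
Dose 5 (295 mg at t=4 h): 295·exp(−0.03466·2) = 275.245 mg/L
C(6) = 239.614 + 281.700 + 369.984 + 446.119 + 275.245 = 1612.662 mg/L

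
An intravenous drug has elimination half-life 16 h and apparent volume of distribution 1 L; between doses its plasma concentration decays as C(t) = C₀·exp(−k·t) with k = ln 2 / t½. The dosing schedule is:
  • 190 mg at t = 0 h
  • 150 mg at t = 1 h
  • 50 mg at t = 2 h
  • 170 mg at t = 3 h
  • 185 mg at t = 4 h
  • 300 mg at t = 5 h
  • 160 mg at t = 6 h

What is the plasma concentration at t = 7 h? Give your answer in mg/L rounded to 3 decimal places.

1029.950 mg/L

k = ln 2 / 16 = 0.04332 per h
Dose 1 (190 mg at t=0 h): 190·exp(−0.04332·7) = 140.298 mg/L
Dose 2 (150 mg at t=1 h): 150·exp(−0.04332·6) = 115.666 mg/L
Dose 3 (50 mg at t=2 h): 50·exp(−0.04332·5) = 40.262 mg/L
Dose 4 (170 mg at t=3 h): 170·exp(−0.04332·4) = 142.952 mg/L
Dose 5 (185 mg at t=4 h): 185·exp(−0.04332·3) = 162.453 mg/L
Dose 6 (300 mg at t=5 h): 300·exp(−0.04332·2) = 275.101 mg/L
Dose 7 (160 mg at t=6 h): 160·exp(−0.04332·1) = 153.217 mg/L
C(7) = 140.298 + 115.666 + 40.262 + 142.952 + 162.453 + 275.101 + 153.217 = 1029.950 mg/L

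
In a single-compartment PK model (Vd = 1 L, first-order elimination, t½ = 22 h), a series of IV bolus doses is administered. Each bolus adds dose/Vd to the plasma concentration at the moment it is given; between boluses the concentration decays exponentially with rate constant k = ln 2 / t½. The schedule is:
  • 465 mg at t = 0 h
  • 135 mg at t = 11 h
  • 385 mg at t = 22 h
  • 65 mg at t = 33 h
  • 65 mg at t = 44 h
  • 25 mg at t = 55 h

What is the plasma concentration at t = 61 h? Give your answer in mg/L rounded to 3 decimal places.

294.292 mg/L

k = ln 2 / 22 = 0.03151 per h
Dose 1 (465 mg at t=0 h): 465·exp(−0.03151·61) = 68.042 mg/L
Dose 2 (135 mg at t=11 h): 135·exp(−0.03151·50) = 27.937 mg/L
Dose 3 (385 mg at t=22 h): 385·exp(−0.03151·39) = 112.672 mg/L
Dose 4 (65 mg at t=33 h): 65·exp(−0.03151·28) = 26.902 mg/L
Dose 5 (65 mg at t=44 h): 65·exp(−0.03151·17) = 38.045 mg/L
Dose 6 (25 mg at t=55 h): 25·exp(−0.03151·6) = 20.694 mg/L
C(61) = 68.042 + 27.937 + 112.672 + 26.902 + 38.045 + 20.694 = 294.292 mg/L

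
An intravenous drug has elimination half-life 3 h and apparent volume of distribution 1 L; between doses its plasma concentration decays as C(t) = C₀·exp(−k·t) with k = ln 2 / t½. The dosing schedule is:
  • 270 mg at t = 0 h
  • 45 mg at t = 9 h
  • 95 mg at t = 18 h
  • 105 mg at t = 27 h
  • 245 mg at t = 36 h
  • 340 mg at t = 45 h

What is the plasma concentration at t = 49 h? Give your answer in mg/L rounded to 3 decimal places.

147.815 mg/L

k = ln 2 / 3 = 0.23105 per h
Dose 1 (270 mg at t=0 h): 270·exp(−0.23105·49) = 0.003 mg/L
Dose 2 (45 mg at t=9 h): 45·exp(−0.23105·40) = 0.004 mg/L
Dose 3 (95 mg at t=18 h): 95·exp(−0.23105·31) = 0.074 mg/L
Dose 4 (105 mg at t=27 h): 105·exp(−0.23105·22) = 0.651 mg/L
Dose 5 (245 mg at t=36 h): 245·exp(−0.23105·13) = 12.154 mg/L
Dose 6 (340 mg at t=45 h): 340·exp(−0.23105·4) = 134.929 mg/L
C(49) = 0.003 + 0.004 + 0.074 + 0.651 + 12.154 + 134.929 = 147.815 mg/L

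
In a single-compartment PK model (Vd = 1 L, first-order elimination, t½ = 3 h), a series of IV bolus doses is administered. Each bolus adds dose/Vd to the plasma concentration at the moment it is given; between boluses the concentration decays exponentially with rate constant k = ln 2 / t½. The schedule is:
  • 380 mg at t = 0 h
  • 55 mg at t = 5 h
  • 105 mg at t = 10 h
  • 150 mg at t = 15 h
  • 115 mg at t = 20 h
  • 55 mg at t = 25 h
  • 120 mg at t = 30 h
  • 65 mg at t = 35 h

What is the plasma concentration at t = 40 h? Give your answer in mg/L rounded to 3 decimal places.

35.851 mg/L

k = ln 2 / 3 = 0.23105 per h
Dose 1 (380 mg at t=0 h): 380·exp(−0.23105·40) = 0.037 mg/L
Dose 2 (55 mg at t=5 h): 55·exp(−0.23105·35) = 0.017 mg/L
Dose 3 (105 mg at t=10 h): 105·exp(−0.23105·30) = 0.103 mg/L
Dose 4 (150 mg at t=15 h): 150·exp(−0.23105·25) = 0.465 mg/L
Dose 5 (115 mg at t=20 h): 115·exp(−0.23105·20) = 1.132 mg/L
Dose 6 (55 mg at t=25 h): 55·exp(−0.23105·15) = 1.719 mg/L
Dose 7 (120 mg at t=30 h): 120·exp(−0.23105·10) = 11.906 mg/L
Dose 8 (65 mg at t=35 h): 65·exp(−0.23105·5) = 20.474 mg/L
C(40) = 0.037 + 0.017 + 0.103 + 0.465 + 1.132 + 1.719 + 11.906 + 20.474 = 35.851 mg/L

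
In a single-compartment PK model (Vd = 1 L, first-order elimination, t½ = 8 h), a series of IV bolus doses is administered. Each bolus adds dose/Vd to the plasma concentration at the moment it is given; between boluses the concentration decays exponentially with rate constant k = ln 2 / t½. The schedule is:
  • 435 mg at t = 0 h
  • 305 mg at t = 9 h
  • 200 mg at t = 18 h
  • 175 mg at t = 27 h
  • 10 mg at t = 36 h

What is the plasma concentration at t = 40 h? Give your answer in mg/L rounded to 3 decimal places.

127.920 mg/L

k = ln 2 / 8 = 0.08664 per h
Dose 1 (435 mg at t=0 h): 435·exp(−0.08664·40) = 13.594 mg/L
Dose 2 (305 mg at t=9 h): 305·exp(−0.08664·31) = 20.788 mg/L
Dose 3 (200 mg at t=18 h): 200·exp(−0.08664·22) = 29.730 mg/L
Dose 4 (175 mg at t=27 h): 175·exp(−0.08664·13) = 56.737 mg/L
Dose 5 (10 mg at t=36 h): 10·exp(−0.08664·4) = 7.071 mg/L
C(40) = 13.594 + 20.788 + 29.730 + 56.737 + 7.071 = 127.920 mg/L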